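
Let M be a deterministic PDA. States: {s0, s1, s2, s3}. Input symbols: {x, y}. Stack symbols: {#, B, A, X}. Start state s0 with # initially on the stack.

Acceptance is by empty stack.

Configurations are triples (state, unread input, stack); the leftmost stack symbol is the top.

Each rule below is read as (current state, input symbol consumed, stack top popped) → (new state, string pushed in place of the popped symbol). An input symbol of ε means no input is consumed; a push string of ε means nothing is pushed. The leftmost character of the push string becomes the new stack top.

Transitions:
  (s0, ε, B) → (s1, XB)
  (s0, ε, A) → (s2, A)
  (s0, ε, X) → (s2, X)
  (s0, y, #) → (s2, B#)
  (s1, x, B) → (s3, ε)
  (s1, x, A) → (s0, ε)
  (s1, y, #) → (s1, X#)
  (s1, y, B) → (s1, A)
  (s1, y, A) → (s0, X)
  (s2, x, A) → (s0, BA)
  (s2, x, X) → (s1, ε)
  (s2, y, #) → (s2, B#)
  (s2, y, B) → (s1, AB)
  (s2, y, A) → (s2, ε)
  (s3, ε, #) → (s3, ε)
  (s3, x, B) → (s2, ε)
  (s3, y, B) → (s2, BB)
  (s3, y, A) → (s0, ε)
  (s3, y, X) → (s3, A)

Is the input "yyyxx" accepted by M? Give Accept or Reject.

Accept

(s0, yyyxx, #)
  read y, top #: go to s2, push B# → (s2, yyxx, B#)
  read y, top B: go to s1, push AB → (s1, yxx, AB#)
  read y, top A: go to s0, push X → (s0, xx, XB#)
  ε-move, top X: go to s2, push X → (s2, xx, XB#)
  read x, top X: go to s1, push ε → (s1, x, B#)
  read x, top B: go to s3, push ε → (s3, ε, #)
  ε-move, top #: go to s3, push ε → (s3, ε, ε)
All input consumed and the stack is empty.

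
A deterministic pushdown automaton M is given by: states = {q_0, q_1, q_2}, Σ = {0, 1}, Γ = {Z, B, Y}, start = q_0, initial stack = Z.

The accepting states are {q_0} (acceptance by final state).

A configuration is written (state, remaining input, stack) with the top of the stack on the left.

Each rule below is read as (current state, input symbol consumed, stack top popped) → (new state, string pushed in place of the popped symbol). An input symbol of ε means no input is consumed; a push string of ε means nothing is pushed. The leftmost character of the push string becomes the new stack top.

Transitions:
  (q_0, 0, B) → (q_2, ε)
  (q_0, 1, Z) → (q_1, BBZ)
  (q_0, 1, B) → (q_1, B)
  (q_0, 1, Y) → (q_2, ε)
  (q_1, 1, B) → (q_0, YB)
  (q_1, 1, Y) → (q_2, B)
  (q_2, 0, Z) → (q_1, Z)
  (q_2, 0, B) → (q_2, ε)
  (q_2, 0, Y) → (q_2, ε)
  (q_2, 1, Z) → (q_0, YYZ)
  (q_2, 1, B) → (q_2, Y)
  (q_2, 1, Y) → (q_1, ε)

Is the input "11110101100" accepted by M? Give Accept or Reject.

(q_0, 11110101100, Z)
  read 1, top Z: go to q_1, push BBZ → (q_1, 1110101100, BBZ)
  read 1, top B: go to q_0, push YB → (q_0, 110101100, YBBZ)
  read 1, top Y: go to q_2, push ε → (q_2, 10101100, BBZ)
  read 1, top B: go to q_2, push Y → (q_2, 0101100, YBZ)
  read 0, top Y: go to q_2, push ε → (q_2, 101100, BZ)
  read 1, top B: go to q_2, push Y → (q_2, 01100, YZ)
  read 0, top Y: go to q_2, push ε → (q_2, 1100, Z)
  read 1, top Z: go to q_0, push YYZ → (q_0, 100, YYZ)
  read 1, top Y: go to q_2, push ε → (q_2, 00, YZ)
  read 0, top Y: go to q_2, push ε → (q_2, 0, Z)
  read 0, top Z: go to q_1, push Z → (q_1, ε, Z)
All input consumed; state q_1 ∉ F and no further ε-move applies.

Reject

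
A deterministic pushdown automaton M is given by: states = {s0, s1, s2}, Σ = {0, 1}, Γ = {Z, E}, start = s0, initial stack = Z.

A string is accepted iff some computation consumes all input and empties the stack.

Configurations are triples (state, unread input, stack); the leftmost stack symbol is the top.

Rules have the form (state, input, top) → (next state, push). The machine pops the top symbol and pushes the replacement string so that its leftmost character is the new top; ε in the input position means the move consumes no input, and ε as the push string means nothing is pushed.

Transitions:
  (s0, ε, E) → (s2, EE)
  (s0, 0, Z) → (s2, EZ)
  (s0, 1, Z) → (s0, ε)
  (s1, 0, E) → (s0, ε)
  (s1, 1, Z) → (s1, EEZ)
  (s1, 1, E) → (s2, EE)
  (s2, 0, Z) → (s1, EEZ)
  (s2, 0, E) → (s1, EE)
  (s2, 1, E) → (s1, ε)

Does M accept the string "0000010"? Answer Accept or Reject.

Reject

(s0, 0000010, Z)
  read 0, top Z: go to s2, push EZ → (s2, 000010, EZ)
  read 0, top E: go to s1, push EE → (s1, 00010, EEZ)
  read 0, top E: go to s0, push ε → (s0, 0010, EZ)
  ε-move, top E: go to s2, push EE → (s2, 0010, EEZ)
  read 0, top E: go to s1, push EE → (s1, 010, EEEZ)
  read 0, top E: go to s0, push ε → (s0, 10, EEZ)
  ε-move, top E: go to s2, push EE → (s2, 10, EEEZ)
  read 1, top E: go to s1, push ε → (s1, 0, EEZ)
  read 0, top E: go to s0, push ε → (s0, ε, EZ)
  ε-move, top E: go to s2, push EE → (s2, ε, EEZ)
All input consumed; stack is EEZ, not empty, and no further ε-move applies.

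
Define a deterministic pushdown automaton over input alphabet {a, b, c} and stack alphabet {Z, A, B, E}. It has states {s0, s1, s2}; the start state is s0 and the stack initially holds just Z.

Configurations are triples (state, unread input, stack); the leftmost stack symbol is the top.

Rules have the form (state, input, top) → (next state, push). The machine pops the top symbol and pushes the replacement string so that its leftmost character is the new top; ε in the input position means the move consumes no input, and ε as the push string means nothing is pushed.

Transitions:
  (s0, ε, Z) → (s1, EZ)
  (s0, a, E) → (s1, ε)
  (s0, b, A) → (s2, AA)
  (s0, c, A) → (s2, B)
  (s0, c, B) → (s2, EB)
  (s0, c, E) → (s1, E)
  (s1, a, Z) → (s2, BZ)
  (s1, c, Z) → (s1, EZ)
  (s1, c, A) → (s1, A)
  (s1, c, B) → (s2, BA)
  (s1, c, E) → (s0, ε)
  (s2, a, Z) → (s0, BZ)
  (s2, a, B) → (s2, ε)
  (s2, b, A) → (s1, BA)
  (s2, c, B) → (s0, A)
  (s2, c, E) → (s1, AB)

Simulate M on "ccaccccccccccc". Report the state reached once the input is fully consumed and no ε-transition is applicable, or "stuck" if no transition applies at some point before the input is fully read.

(s0, ccaccccccccccc, Z) ⊢ (s1, ccaccccccccccc, EZ) ⊢ (s0, caccccccccccc, Z) ⊢ (s1, caccccccccccc, EZ) ⊢ (s0, accccccccccc, Z) ⊢ (s1, accccccccccc, EZ)
No transition for (s1, a, top E); M blocks with input accccccccccc remaining.

stuck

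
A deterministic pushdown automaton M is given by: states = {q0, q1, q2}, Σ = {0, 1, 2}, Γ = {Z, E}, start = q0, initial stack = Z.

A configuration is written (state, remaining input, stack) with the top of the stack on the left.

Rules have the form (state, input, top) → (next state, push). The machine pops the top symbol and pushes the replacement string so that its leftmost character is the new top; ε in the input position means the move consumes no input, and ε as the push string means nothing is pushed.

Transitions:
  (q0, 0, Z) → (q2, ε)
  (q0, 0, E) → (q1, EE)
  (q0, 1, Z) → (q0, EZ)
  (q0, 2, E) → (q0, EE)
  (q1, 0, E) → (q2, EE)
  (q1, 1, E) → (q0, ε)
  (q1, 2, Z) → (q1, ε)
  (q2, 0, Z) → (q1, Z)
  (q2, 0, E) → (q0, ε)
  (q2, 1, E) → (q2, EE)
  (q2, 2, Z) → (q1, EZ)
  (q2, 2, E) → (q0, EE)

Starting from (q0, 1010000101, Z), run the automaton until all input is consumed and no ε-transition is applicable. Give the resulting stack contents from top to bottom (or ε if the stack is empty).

EEZ

(q0, 1010000101, Z)
  read 1, top Z: go to q0, push EZ → (q0, 010000101, EZ)
  read 0, top E: go to q1, push EE → (q1, 10000101, EEZ)
  read 1, top E: go to q0, push ε → (q0, 0000101, EZ)
  read 0, top E: go to q1, push EE → (q1, 000101, EEZ)
  read 0, top E: go to q2, push EE → (q2, 00101, EEEZ)
  read 0, top E: go to q0, push ε → (q0, 0101, EEZ)
  read 0, top E: go to q1, push EE → (q1, 101, EEEZ)
  read 1, top E: go to q0, push ε → (q0, 01, EEZ)
  read 0, top E: go to q1, push EE → (q1, 1, EEEZ)
  read 1, top E: go to q0, push ε → (q0, ε, EEZ)
All input consumed in state q0 with stack EEZ.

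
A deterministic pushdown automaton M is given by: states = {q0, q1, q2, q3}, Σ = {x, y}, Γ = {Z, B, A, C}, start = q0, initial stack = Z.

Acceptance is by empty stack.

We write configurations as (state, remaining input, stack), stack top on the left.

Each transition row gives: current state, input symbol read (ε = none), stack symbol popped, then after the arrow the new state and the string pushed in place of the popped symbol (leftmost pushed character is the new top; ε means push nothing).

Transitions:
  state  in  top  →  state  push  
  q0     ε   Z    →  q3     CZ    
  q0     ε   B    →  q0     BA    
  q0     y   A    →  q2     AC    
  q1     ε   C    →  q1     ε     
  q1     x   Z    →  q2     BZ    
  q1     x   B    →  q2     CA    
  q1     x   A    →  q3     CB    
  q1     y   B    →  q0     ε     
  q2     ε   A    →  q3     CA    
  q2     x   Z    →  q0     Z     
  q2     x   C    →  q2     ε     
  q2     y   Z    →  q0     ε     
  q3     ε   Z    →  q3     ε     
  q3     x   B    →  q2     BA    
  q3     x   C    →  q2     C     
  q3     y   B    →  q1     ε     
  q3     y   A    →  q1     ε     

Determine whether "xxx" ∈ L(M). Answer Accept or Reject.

Reject

(q0, xxx, Z)
  ε-move, top Z: go to q3, push CZ → (q3, xxx, CZ)
  read x, top C: go to q2, push C → (q2, xx, CZ)
  read x, top C: go to q2, push ε → (q2, x, Z)
  read x, top Z: go to q0, push Z → (q0, ε, Z)
  ε-move, top Z: go to q3, push CZ → (q3, ε, CZ)
All input consumed; stack is CZ, not empty, and no further ε-move applies.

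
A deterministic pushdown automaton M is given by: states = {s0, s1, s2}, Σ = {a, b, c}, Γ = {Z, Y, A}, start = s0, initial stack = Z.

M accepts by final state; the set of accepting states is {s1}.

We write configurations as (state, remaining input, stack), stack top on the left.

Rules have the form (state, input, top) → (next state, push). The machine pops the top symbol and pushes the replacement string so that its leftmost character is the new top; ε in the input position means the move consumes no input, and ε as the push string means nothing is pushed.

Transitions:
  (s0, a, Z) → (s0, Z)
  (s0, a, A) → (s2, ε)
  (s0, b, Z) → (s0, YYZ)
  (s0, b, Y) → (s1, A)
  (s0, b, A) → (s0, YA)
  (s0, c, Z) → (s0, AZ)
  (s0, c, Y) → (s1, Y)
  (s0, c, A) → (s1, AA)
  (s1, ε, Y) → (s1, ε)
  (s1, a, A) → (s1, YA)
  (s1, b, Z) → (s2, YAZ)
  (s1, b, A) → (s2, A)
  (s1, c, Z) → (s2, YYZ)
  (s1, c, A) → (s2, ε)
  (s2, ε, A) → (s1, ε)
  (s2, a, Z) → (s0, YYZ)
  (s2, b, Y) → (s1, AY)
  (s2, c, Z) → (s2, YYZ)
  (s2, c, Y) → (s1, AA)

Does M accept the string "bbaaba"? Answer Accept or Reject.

(s0, bbaaba, Z)
  read b, top Z: go to s0, push YYZ → (s0, baaba, YYZ)
  read b, top Y: go to s1, push A → (s1, aaba, AYZ)
  read a, top A: go to s1, push YA → (s1, aba, YAYZ)
  ε-move, top Y: go to s1, push ε → (s1, aba, AYZ)
  read a, top A: go to s1, push YA → (s1, ba, YAYZ)
  ε-move, top Y: go to s1, push ε → (s1, ba, AYZ)
  read b, top A: go to s2, push A → (s2, a, AYZ)
  ε-move, top A: go to s1, push ε → (s1, a, YZ)
  ε-move, top Y: go to s1, push ε → (s1, a, Z)
No transition applies at (s1, a, Z); input not fully consumed.

Reject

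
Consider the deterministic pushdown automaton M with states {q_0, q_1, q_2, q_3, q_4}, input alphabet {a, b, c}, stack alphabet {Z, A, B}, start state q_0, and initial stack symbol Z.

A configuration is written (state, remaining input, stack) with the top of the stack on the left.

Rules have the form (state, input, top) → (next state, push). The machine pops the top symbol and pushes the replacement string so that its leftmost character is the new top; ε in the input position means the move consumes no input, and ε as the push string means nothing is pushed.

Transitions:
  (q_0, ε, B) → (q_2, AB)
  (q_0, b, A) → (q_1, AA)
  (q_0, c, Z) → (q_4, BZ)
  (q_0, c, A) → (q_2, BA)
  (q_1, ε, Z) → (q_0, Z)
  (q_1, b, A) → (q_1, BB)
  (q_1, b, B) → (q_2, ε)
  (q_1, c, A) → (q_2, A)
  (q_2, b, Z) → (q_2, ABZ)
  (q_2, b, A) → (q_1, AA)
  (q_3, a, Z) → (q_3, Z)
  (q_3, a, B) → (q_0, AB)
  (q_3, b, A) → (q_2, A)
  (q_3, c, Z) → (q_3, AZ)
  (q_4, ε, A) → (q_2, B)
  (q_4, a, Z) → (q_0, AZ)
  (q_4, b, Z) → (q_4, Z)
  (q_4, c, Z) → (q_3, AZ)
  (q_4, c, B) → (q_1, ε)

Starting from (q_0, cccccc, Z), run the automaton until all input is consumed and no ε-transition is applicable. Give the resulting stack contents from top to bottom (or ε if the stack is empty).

Z

(q_0, cccccc, Z)
  read c, top Z: go to q_4, push BZ → (q_4, ccccc, BZ)
  read c, top B: go to q_1, push ε → (q_1, cccc, Z)
  ε-move, top Z: go to q_0, push Z → (q_0, cccc, Z)
  read c, top Z: go to q_4, push BZ → (q_4, ccc, BZ)
  read c, top B: go to q_1, push ε → (q_1, cc, Z)
  ε-move, top Z: go to q_0, push Z → (q_0, cc, Z)
  read c, top Z: go to q_4, push BZ → (q_4, c, BZ)
  read c, top B: go to q_1, push ε → (q_1, ε, Z)
  ε-move, top Z: go to q_0, push Z → (q_0, ε, Z)
All input consumed in state q_0 with stack Z.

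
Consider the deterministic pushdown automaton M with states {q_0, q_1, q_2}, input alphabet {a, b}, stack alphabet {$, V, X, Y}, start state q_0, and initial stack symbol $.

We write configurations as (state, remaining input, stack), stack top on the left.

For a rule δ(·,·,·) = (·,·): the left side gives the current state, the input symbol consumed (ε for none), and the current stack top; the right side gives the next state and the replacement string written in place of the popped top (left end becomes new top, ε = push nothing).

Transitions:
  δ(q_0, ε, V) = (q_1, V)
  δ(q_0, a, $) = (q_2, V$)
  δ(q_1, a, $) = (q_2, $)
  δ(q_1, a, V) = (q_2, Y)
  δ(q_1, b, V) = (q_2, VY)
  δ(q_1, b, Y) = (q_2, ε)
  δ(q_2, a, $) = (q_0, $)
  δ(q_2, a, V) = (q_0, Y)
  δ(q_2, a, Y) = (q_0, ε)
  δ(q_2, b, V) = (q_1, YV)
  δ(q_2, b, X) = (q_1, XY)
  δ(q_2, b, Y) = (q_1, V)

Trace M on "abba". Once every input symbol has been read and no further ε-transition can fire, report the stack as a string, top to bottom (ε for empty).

Y$

(q_0, abba, $)
  read a, top $: go to q_2, push V$ → (q_2, bba, V$)
  read b, top V: go to q_1, push YV → (q_1, ba, YV$)
  read b, top Y: go to q_2, push ε → (q_2, a, V$)
  read a, top V: go to q_0, push Y → (q_0, ε, Y$)
All input consumed in state q_0 with stack Y$.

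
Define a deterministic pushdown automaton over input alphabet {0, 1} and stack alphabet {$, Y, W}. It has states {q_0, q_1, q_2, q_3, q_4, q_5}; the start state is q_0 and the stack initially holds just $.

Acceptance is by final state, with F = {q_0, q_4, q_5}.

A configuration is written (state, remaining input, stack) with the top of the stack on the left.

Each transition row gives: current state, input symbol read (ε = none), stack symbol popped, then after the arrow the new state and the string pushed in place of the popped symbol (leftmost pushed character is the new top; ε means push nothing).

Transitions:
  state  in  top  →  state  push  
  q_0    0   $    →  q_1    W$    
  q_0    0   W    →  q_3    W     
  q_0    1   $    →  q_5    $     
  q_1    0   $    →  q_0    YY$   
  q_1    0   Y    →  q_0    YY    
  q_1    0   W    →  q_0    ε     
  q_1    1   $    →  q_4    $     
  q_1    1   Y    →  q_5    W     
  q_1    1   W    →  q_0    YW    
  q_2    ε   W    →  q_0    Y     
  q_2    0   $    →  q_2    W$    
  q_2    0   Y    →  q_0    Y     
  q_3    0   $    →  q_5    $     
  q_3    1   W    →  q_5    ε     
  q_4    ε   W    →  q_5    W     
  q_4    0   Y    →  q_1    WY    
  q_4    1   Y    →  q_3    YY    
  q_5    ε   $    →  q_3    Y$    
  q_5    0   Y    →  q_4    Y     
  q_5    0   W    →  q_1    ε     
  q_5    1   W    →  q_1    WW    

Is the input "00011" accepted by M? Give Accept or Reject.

Reject

(q_0, 00011, $) ⊢ (q_1, 0011, W$) ⊢ (q_0, 011, $) ⊢ (q_1, 11, W$) ⊢ (q_0, 1, YW$)
No transition applies at (q_0, 1, YW$); input not fully consumed.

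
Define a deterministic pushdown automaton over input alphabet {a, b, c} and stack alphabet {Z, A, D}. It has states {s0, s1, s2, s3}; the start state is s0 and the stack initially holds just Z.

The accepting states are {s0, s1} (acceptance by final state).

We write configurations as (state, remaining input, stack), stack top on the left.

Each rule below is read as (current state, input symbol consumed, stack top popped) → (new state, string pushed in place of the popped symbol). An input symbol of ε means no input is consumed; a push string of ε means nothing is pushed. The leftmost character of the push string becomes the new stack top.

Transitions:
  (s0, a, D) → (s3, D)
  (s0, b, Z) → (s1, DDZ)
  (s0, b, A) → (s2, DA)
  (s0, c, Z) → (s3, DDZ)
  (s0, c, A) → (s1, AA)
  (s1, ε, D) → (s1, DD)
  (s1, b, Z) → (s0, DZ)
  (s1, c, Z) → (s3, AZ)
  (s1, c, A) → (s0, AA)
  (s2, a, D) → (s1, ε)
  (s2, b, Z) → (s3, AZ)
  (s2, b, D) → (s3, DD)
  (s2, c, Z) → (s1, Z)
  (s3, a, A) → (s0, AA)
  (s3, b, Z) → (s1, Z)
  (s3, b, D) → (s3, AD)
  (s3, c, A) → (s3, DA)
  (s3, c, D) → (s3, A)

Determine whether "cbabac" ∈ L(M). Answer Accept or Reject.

Accept

(s0, cbabac, Z)
  read c, top Z: go to s3, push DDZ → (s3, babac, DDZ)
  read b, top D: go to s3, push AD → (s3, abac, ADDZ)
  read a, top A: go to s0, push AA → (s0, bac, AADDZ)
  read b, top A: go to s2, push DA → (s2, ac, DAADDZ)
  read a, top D: go to s1, push ε → (s1, c, AADDZ)
  read c, top A: go to s0, push AA → (s0, ε, AAADDZ)
All input consumed; state s0 ∈ F.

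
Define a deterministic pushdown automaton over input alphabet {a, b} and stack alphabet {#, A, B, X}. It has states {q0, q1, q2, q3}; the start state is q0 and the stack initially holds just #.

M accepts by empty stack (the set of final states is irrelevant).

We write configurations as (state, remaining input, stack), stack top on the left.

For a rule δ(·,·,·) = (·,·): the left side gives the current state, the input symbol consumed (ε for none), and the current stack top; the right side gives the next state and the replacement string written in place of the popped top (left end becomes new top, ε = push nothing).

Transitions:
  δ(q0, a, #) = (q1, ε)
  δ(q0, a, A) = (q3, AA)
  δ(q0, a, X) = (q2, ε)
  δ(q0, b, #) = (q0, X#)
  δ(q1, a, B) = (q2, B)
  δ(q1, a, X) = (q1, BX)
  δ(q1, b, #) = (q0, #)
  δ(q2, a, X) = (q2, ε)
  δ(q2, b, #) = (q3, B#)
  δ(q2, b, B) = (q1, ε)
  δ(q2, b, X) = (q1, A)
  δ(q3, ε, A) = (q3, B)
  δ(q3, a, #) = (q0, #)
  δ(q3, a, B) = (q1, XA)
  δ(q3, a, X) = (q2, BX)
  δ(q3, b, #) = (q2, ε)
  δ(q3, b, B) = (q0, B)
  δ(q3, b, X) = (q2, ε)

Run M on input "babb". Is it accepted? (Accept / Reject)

Reject

(q0, babb, #) ⊢ (q0, abb, X#) ⊢ (q2, bb, #) ⊢ (q3, b, B#) ⊢ (q0, ε, B#)
All input consumed; stack is B#, not empty, and no further ε-move applies.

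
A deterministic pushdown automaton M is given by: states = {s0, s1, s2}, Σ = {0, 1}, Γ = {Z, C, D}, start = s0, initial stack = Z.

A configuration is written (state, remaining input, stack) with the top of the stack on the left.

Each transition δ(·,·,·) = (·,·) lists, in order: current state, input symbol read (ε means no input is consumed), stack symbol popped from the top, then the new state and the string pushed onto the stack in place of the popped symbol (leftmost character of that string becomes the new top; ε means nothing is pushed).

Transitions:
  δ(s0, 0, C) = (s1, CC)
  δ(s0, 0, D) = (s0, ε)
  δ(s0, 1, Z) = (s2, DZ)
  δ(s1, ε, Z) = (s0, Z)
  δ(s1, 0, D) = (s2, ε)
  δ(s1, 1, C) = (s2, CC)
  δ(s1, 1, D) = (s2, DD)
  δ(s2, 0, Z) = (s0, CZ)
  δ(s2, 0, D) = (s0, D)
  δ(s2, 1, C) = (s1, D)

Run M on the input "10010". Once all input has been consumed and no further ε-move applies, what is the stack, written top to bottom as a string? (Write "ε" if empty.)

(s0, 10010, Z)
  read 1, top Z: go to s2, push DZ → (s2, 0010, DZ)
  read 0, top D: go to s0, push D → (s0, 010, DZ)
  read 0, top D: go to s0, push ε → (s0, 10, Z)
  read 1, top Z: go to s2, push DZ → (s2, 0, DZ)
  read 0, top D: go to s0, push D → (s0, ε, DZ)
All input consumed in state s0 with stack DZ.

DZ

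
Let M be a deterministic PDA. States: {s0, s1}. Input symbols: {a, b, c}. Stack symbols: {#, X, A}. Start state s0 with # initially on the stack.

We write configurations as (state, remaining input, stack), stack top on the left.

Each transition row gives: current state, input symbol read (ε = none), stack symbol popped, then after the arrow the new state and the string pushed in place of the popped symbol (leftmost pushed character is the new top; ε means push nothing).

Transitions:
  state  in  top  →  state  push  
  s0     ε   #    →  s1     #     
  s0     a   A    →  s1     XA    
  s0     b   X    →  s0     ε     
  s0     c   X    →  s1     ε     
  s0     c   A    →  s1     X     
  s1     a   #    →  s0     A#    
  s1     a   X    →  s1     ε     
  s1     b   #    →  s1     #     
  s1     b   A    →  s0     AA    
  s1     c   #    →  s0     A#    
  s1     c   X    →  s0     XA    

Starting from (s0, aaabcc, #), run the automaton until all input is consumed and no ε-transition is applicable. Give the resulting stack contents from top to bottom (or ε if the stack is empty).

XAA#

(s0, aaabcc, #) ⊢ (s1, aaabcc, #) ⊢ (s0, aabcc, A#) ⊢ (s1, abcc, XA#) ⊢ (s1, bcc, A#) ⊢ (s0, cc, AA#) ⊢ (s1, c, XA#) ⊢ (s0, ε, XAA#)
All input consumed in state s0 with stack XAA#.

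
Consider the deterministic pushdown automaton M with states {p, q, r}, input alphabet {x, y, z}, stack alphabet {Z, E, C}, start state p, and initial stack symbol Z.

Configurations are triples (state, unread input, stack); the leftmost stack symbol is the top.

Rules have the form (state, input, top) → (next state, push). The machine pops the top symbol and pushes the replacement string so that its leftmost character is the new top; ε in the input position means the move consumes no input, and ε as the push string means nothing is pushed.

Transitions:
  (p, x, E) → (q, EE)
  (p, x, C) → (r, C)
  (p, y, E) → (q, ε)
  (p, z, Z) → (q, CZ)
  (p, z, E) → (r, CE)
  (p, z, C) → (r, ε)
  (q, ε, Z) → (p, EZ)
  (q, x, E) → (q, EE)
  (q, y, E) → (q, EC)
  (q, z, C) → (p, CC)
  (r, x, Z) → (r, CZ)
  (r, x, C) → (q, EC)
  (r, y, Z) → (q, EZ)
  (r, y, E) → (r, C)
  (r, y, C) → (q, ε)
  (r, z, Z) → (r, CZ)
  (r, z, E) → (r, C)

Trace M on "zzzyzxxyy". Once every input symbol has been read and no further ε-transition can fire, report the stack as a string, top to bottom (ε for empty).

(p, zzzyzxxyy, Z) ⊢ (q, zzyzxxyy, CZ) ⊢ (p, zyzxxyy, CCZ) ⊢ (r, yzxxyy, CZ) ⊢ (q, zxxyy, Z) ⊢ (p, zxxyy, EZ) ⊢ (r, xxyy, CEZ) ⊢ (q, xyy, ECEZ) ⊢ (q, yy, EECEZ) ⊢ (q, y, ECECEZ) ⊢ (q, ε, ECCECEZ)
All input consumed in state q with stack ECCECEZ.

ECCECEZ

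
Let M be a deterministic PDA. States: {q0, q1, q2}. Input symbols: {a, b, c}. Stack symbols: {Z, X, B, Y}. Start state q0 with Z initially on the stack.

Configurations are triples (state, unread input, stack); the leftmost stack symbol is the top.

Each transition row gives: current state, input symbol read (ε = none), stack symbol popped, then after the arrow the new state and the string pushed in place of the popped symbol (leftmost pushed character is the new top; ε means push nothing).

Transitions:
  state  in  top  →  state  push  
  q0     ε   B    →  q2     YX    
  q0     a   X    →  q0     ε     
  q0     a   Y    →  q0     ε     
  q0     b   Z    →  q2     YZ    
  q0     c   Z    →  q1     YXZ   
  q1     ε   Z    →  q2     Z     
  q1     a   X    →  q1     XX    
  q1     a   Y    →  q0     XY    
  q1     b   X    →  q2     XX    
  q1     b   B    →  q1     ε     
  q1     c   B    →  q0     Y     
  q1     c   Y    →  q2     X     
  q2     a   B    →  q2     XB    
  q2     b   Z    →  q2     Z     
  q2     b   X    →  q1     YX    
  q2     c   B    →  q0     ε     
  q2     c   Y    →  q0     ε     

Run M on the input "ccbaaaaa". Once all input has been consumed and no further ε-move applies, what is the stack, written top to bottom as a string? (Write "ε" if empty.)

Z

(q0, ccbaaaaa, Z)
  read c, top Z: go to q1, push YXZ → (q1, cbaaaaa, YXZ)
  read c, top Y: go to q2, push X → (q2, baaaaa, XXZ)
  read b, top X: go to q1, push YX → (q1, aaaaa, YXXZ)
  read a, top Y: go to q0, push XY → (q0, aaaa, XYXXZ)
  read a, top X: go to q0, push ε → (q0, aaa, YXXZ)
  read a, top Y: go to q0, push ε → (q0, aa, XXZ)
  read a, top X: go to q0, push ε → (q0, a, XZ)
  read a, top X: go to q0, push ε → (q0, ε, Z)
All input consumed in state q0 with stack Z.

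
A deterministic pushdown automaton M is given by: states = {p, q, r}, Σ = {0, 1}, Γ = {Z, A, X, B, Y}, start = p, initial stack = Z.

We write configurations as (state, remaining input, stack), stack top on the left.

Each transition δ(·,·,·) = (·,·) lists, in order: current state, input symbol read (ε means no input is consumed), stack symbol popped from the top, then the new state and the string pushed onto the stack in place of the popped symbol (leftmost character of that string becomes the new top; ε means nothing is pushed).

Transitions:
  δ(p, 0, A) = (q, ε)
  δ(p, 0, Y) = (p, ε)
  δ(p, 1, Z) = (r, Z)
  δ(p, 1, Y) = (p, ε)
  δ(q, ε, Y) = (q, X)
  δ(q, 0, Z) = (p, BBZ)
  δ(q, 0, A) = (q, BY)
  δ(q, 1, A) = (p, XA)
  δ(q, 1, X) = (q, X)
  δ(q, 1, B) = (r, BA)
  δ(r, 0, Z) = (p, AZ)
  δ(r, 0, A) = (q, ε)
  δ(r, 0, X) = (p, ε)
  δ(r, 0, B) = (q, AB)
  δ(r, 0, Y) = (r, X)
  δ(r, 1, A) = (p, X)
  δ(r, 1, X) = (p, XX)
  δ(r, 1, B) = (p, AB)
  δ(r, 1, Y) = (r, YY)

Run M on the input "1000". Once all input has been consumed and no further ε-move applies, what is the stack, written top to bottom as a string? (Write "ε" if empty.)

(p, 1000, Z)
  read 1, top Z: go to r, push Z → (r, 000, Z)
  read 0, top Z: go to p, push AZ → (p, 00, AZ)
  read 0, top A: go to q, push ε → (q, 0, Z)
  read 0, top Z: go to p, push BBZ → (p, ε, BBZ)
All input consumed in state p with stack BBZ.

BBZ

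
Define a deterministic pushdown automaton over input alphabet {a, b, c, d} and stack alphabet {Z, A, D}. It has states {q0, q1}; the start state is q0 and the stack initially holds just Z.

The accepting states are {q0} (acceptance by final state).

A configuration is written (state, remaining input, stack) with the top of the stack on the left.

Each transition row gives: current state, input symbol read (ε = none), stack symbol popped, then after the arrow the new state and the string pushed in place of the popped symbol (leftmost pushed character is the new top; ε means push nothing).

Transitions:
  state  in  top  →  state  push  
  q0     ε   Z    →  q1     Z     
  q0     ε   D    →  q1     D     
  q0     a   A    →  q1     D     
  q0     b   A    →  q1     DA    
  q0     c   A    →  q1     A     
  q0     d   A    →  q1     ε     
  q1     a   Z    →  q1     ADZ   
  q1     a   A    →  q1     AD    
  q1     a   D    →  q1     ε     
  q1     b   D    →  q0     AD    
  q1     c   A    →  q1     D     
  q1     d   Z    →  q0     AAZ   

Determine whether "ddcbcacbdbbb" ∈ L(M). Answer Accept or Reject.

Accept

(q0, ddcbcacbdbbb, Z) ⊢ (q1, ddcbcacbdbbb, Z) ⊢ (q0, dcbcacbdbbb, AAZ) ⊢ (q1, cbcacbdbbb, AZ) ⊢ (q1, bcacbdbbb, DZ) ⊢ (q0, cacbdbbb, ADZ) ⊢ (q1, acbdbbb, ADZ) ⊢ (q1, cbdbbb, ADDZ) ⊢ (q1, bdbbb, DDDZ) ⊢ (q0, dbbb, ADDDZ) ⊢ (q1, bbb, DDDZ) ⊢ (q0, bb, ADDDZ) ⊢ (q1, b, DADDDZ) ⊢ (q0, ε, ADADDDZ)
All input consumed; state q0 ∈ F.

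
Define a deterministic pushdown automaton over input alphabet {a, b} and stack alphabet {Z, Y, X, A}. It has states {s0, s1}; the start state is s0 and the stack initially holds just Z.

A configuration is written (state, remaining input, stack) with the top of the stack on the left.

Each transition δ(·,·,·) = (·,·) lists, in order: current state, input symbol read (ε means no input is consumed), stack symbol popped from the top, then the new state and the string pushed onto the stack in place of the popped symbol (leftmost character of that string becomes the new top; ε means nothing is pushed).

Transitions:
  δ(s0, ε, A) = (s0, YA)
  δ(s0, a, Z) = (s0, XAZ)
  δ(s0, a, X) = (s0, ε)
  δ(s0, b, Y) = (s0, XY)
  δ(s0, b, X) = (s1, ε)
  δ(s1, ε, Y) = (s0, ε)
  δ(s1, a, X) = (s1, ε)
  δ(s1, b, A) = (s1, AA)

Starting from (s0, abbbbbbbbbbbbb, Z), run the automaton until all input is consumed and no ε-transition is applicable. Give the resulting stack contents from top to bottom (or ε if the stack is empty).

(s0, abbbbbbbbbbbbb, Z) ⊢ (s0, bbbbbbbbbbbbb, XAZ) ⊢ (s1, bbbbbbbbbbbb, AZ) ⊢ (s1, bbbbbbbbbbb, AAZ) ⊢ (s1, bbbbbbbbbb, AAAZ) ⊢ (s1, bbbbbbbbb, AAAAZ) ⊢ (s1, bbbbbbbb, AAAAAZ) ⊢ (s1, bbbbbbb, AAAAAAZ) ⊢ (s1, bbbbbb, AAAAAAAZ) ⊢ (s1, bbbbb, AAAAAAAAZ) ⊢ (s1, bbbb, AAAAAAAAAZ) ⊢ (s1, bbb, AAAAAAAAAAZ) ⊢ (s1, bb, AAAAAAAAAAAZ) ⊢ (s1, b, AAAAAAAAAAAAZ) ⊢ (s1, ε, AAAAAAAAAAAAAZ)
All input consumed in state s1 with stack AAAAAAAAAAAAAZ.

AAAAAAAAAAAAAZ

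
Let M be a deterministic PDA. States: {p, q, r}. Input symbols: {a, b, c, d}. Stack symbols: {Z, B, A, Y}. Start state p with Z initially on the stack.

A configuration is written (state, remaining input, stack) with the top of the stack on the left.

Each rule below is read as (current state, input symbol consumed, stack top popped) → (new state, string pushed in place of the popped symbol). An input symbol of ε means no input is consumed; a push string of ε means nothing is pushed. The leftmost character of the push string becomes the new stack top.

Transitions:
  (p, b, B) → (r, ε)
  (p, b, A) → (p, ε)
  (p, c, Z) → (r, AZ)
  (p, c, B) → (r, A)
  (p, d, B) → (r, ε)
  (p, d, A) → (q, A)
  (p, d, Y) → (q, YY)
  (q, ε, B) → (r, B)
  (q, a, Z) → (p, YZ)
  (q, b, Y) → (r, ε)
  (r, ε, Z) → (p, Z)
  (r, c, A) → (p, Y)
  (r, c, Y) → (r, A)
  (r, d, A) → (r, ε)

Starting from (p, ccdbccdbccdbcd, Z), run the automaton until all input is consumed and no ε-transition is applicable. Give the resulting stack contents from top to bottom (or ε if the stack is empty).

Z

(p, ccdbccdbccdbcd, Z) ⊢ (r, cdbccdbccdbcd, AZ) ⊢ (p, dbccdbccdbcd, YZ) ⊢ (q, bccdbccdbcd, YYZ) ⊢ (r, ccdbccdbcd, YZ) ⊢ (r, cdbccdbcd, AZ) ⊢ (p, dbccdbcd, YZ) ⊢ (q, bccdbcd, YYZ) ⊢ (r, ccdbcd, YZ) ⊢ (r, cdbcd, AZ) ⊢ (p, dbcd, YZ) ⊢ (q, bcd, YYZ) ⊢ (r, cd, YZ) ⊢ (r, d, AZ) ⊢ (r, ε, Z) ⊢ (p, ε, Z)
All input consumed in state p with stack Z.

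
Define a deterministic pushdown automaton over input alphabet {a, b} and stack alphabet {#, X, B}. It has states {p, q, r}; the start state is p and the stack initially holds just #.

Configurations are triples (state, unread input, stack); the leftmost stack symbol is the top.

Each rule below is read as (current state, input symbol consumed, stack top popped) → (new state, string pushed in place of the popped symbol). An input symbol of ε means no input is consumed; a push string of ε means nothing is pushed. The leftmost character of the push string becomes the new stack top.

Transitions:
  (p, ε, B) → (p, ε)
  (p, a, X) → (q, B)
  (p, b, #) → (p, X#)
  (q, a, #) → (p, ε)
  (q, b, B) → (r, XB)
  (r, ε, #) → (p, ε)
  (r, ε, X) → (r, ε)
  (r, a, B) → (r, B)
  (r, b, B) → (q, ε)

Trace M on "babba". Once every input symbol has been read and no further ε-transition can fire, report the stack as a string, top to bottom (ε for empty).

ε

(p, babba, #) ⊢ (p, abba, X#) ⊢ (q, bba, B#) ⊢ (r, ba, XB#) ⊢ (r, ba, B#) ⊢ (q, a, #) ⊢ (p, ε, ε)
All input consumed in state p with stack ε.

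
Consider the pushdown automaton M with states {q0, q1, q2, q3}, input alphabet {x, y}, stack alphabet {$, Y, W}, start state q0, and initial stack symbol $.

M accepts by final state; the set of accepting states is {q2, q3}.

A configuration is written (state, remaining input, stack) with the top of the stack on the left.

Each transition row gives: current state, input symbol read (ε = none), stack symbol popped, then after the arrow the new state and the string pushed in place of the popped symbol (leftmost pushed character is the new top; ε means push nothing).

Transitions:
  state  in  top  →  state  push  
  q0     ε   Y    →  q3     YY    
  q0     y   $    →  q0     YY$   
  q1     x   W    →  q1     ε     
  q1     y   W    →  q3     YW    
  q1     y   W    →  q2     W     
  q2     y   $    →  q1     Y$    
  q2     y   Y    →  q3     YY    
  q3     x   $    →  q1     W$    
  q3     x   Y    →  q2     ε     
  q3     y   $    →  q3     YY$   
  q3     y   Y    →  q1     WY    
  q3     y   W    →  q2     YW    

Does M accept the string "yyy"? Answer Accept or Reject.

One accepting computation: (q0, yyy, $) ⊢ (q0, yy, YY$) ⊢ (q3, yy, YYY$) ⊢ (q1, y, WYYY$) ⊢ (q3, ε, YWYYY$)
All input consumed and state q3 ∈ F.

Accept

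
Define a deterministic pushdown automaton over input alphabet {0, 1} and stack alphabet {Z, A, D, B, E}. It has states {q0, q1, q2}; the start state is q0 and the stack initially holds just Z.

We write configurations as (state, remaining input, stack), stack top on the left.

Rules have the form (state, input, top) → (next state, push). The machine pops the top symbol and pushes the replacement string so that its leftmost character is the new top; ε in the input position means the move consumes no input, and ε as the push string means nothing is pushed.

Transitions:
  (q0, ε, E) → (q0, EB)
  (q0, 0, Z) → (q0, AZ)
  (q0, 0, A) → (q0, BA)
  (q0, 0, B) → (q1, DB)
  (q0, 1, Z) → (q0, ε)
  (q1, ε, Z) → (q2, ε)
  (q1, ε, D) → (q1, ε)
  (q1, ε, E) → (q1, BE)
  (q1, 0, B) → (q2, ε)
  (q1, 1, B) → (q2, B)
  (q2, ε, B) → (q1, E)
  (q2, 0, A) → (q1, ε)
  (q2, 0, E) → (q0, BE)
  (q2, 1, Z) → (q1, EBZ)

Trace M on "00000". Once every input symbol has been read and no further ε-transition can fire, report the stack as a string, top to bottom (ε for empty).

(q0, 00000, Z)
  read 0, top Z: go to q0, push AZ → (q0, 0000, AZ)
  read 0, top A: go to q0, push BA → (q0, 000, BAZ)
  read 0, top B: go to q1, push DB → (q1, 00, DBAZ)
  ε-move, top D: go to q1, push ε → (q1, 00, BAZ)
  read 0, top B: go to q2, push ε → (q2, 0, AZ)
  read 0, top A: go to q1, push ε → (q1, ε, Z)
  ε-move, top Z: go to q2, push ε → (q2, ε, ε)
All input consumed in state q2 with stack ε.

ε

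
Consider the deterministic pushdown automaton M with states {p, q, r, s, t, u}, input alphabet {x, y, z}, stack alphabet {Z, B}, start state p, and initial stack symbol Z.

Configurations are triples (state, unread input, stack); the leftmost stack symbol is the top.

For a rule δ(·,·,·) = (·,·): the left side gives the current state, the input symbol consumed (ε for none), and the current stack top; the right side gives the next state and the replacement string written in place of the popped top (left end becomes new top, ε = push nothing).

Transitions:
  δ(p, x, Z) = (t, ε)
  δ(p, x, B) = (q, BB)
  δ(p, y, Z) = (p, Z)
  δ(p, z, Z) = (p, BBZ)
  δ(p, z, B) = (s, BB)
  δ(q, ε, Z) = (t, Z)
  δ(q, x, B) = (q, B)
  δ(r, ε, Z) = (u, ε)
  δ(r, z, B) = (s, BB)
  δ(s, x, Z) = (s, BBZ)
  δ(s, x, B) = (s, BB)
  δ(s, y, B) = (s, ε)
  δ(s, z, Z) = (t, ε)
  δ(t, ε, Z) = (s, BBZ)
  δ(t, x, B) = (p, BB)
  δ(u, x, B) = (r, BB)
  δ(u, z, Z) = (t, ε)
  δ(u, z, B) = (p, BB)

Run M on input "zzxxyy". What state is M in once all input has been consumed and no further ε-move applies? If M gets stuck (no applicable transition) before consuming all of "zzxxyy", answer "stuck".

s

(p, zzxxyy, Z)
  read z, top Z: go to p, push BBZ → (p, zxxyy, BBZ)
  read z, top B: go to s, push BB → (s, xxyy, BBBZ)
  read x, top B: go to s, push BB → (s, xyy, BBBBZ)
  read x, top B: go to s, push BB → (s, yy, BBBBBZ)
  read y, top B: go to s, push ε → (s, y, BBBBZ)
  read y, top B: go to s, push ε → (s, ε, BBBZ)
All input consumed; M is in state s.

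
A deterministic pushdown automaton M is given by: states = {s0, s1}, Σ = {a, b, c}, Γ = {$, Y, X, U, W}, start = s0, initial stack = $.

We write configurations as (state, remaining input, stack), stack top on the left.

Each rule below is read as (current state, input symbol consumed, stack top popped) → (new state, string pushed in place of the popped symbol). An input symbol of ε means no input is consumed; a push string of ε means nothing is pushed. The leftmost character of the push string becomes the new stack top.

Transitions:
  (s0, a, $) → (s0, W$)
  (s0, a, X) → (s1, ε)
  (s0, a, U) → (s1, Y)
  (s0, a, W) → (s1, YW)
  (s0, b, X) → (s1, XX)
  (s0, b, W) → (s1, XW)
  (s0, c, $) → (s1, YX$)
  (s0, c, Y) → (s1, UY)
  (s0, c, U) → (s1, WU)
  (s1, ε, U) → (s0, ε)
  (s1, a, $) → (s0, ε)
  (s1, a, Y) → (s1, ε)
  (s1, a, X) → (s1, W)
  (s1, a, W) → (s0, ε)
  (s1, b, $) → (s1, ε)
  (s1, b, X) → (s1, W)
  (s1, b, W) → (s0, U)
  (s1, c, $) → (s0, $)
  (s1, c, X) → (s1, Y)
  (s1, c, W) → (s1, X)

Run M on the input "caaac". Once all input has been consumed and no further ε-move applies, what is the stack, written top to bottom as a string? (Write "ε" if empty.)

YX$

(s0, caaac, $) ⊢ (s1, aaac, YX$) ⊢ (s1, aac, X$) ⊢ (s1, ac, W$) ⊢ (s0, c, $) ⊢ (s1, ε, YX$)
All input consumed in state s1 with stack YX$.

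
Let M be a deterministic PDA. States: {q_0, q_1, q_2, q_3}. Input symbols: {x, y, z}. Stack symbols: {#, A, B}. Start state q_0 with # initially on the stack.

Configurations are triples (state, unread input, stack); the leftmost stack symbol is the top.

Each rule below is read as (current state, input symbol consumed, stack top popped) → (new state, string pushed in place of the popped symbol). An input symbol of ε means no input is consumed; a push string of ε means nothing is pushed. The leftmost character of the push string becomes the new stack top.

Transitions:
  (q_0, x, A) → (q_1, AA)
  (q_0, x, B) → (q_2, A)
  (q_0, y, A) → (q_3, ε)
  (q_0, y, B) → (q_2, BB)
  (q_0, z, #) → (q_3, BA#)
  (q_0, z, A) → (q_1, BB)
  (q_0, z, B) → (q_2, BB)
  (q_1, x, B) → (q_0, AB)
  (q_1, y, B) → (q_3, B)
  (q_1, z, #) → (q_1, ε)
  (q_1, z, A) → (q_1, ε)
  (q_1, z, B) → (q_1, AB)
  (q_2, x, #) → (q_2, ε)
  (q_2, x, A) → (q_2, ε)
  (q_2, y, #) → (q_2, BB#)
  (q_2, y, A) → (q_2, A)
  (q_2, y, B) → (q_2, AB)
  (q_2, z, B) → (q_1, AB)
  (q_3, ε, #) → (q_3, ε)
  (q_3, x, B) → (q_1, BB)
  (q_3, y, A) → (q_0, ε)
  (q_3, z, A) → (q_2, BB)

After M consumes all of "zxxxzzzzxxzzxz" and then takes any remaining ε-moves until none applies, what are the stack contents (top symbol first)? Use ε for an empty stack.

BBBBA#

(q_0, zxxxzzzzxxzzxz, #) ⊢ (q_3, xxxzzzzxxzzxz, BA#) ⊢ (q_1, xxzzzzxxzzxz, BBA#) ⊢ (q_0, xzzzzxxzzxz, ABBA#) ⊢ (q_1, zzzzxxzzxz, AABBA#) ⊢ (q_1, zzzxxzzxz, ABBA#) ⊢ (q_1, zzxxzzxz, BBA#) ⊢ (q_1, zxxzzxz, ABBA#) ⊢ (q_1, xxzzxz, BBA#) ⊢ (q_0, xzzxz, ABBA#) ⊢ (q_1, zzxz, AABBA#) ⊢ (q_1, zxz, ABBA#) ⊢ (q_1, xz, BBA#) ⊢ (q_0, z, ABBA#) ⊢ (q_1, ε, BBBBA#)
All input consumed in state q_1 with stack BBBBA#.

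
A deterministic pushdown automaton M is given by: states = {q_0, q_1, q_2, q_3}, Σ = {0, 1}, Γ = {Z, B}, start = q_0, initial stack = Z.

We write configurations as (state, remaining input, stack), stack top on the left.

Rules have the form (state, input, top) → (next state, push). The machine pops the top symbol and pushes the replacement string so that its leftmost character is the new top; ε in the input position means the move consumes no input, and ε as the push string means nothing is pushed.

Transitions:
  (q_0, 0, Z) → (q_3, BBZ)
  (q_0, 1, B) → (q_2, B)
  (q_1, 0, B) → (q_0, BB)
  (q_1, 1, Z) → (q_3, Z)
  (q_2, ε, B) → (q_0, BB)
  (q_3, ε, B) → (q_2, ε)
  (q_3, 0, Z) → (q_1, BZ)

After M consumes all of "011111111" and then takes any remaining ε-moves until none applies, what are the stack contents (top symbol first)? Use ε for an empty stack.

(q_0, 011111111, Z) ⊢ (q_3, 11111111, BBZ) ⊢ (q_2, 11111111, BZ) ⊢ (q_0, 11111111, BBZ) ⊢ (q_2, 1111111, BBZ) ⊢ (q_0, 1111111, BBBZ) ⊢ (q_2, 111111, BBBZ) ⊢ (q_0, 111111, BBBBZ) ⊢ (q_2, 11111, BBBBZ) ⊢ (q_0, 11111, BBBBBZ) ⊢ (q_2, 1111, BBBBBZ) ⊢ (q_0, 1111, BBBBBBZ) ⊢ (q_2, 111, BBBBBBZ) ⊢ (q_0, 111, BBBBBBBZ) ⊢ (q_2, 11, BBBBBBBZ) ⊢ (q_0, 11, BBBBBBBBZ) ⊢ (q_2, 1, BBBBBBBBZ) ⊢ (q_0, 1, BBBBBBBBBZ) ⊢ (q_2, ε, BBBBBBBBBZ) ⊢ (q_0, ε, BBBBBBBBBBZ)
All input consumed in state q_0 with stack BBBBBBBBBBZ.

BBBBBBBBBBZ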